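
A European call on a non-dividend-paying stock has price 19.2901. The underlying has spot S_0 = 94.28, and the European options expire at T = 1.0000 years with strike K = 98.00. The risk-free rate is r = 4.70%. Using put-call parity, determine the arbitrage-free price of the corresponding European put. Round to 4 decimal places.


Put-call parity: C - P = S_0 * exp(-qT) - K * exp(-rT).
S_0 * exp(-qT) = 94.2800 * 1.00000000 = 94.28000000
K * exp(-rT) = 98.0000 * 0.95408740 = 93.50056496
P = C - S*exp(-qT) + K*exp(-rT)
P = 19.2901 - 94.28000000 + 93.50056496 = 18.5107

Answer: Put price = 18.5107


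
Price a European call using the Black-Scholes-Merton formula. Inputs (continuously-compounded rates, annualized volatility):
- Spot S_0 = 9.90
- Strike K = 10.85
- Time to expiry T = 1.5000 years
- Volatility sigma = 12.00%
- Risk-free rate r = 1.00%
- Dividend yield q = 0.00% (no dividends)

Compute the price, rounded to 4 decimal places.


d1 = (ln(S/K) + (r - q + 0.5*sigma^2) * T) / (sigma * sqrt(T)) = -0.44791861
d2 = d1 - sigma * sqrt(T) = -0.59488800
exp(-rT) = 0.98511194; exp(-qT) = 1.00000000
C = S_0 * exp(-qT) * N(d1) - K * exp(-rT) * N(d2)
N(d1) = 0.32710597; N(d2) = 0.27595917
C = 9.9000 * 1.00000000 * 0.32710597 - 10.8500 * 0.98511194 * 0.27595917 = 0.2888

Answer: Price = 0.2888


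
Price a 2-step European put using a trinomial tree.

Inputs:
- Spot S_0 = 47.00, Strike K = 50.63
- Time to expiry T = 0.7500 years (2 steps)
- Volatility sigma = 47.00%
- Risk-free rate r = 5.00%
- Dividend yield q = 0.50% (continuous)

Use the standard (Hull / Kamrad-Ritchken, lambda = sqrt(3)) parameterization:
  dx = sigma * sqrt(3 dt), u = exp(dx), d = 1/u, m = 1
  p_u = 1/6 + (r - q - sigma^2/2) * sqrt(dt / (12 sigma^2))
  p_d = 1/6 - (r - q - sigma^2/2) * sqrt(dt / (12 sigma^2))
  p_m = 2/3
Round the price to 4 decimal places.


Answer: Price = V(0,0) = 8.3414

Derivation:
dt = T/N = 0.375000; dx = sigma*sqrt(3*dt) = 0.498510
u = exp(dx) = 1.646267; d = 1/u = 0.607435
p_u = 0.142050, p_m = 0.666667, p_d = 0.191284
Discount per step: exp(-r*dt) = 0.981425
Stock lattice S(k, j) with j the centered position index:
  k=0: S(0,+0) = 47.0000
  k=1: S(1,-1) = 28.5494; S(1,+0) = 47.0000; S(1,+1) = 77.3745
  k=2: S(2,-2) = 17.3419; S(2,-1) = 28.5494; S(2,+0) = 47.0000; S(2,+1) = 77.3745; S(2,+2) = 127.3792
Terminal payoffs V(N, j) = max(K - S_T, 0):
  V(2,-2) = 33.288074; V(2,-1) = 22.080560; V(2,+0) = 3.630000; V(2,+1) = 0.000000; V(2,+2) = 0.000000
Backward induction: V(k, j) = exp(-r*dt) * [p_u * V(k+1, j+1) + p_m * V(k+1, j) + p_d * V(k+1, j-1)]
  V(1,-1) = exp(-r*dt) * [p_u*3.630000 + p_m*22.080560 + p_d*33.288074] = 21.202190
  V(1,+0) = exp(-r*dt) * [p_u*0.000000 + p_m*3.630000 + p_d*22.080560] = 6.520245
  V(1,+1) = exp(-r*dt) * [p_u*0.000000 + p_m*0.000000 + p_d*3.630000] = 0.681462
  V(0,+0) = exp(-r*dt) * [p_u*0.681462 + p_m*6.520245 + p_d*21.202190] = 8.341389


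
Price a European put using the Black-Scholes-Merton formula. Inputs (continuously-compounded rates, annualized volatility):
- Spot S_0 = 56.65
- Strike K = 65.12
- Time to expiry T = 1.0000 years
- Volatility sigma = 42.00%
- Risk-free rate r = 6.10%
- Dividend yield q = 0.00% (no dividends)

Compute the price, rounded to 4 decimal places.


d1 = (ln(S/K) + (r - q + 0.5*sigma^2) * T) / (sigma * sqrt(T)) = 0.02347682
d2 = d1 - sigma * sqrt(T) = -0.39652318
exp(-rT) = 0.94082324; exp(-qT) = 1.00000000
P = K * exp(-rT) * N(-d2) - S_0 * exp(-qT) * N(-d1)
N(-d1) = 0.49063496; N(-d2) = 0.65414044
P = 65.1200 * 0.94082324 * 0.65414044 - 56.6500 * 1.00000000 * 0.49063496 = 12.2824

Answer: Price = 12.2824


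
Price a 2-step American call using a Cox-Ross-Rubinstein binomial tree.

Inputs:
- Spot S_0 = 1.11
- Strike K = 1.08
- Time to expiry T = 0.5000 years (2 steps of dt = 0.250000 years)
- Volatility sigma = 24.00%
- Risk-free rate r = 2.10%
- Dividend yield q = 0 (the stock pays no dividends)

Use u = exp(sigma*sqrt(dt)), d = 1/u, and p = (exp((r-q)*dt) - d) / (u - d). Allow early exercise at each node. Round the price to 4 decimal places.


dt = T/N = 0.250000
u = exp(sigma*sqrt(dt)) = 1.127497; d = 1/u = 0.886920
p = (exp((r-q)*dt) - d) / (u - d) = 0.491916
Discount per step: exp(-r*dt) = 0.994764
Stock lattice S(k, i) with i counting down-moves:
  k=0: S(0,0) = 1.1100
  k=1: S(1,0) = 1.2515; S(1,1) = 0.9845
  k=2: S(2,0) = 1.4111; S(2,1) = 1.1100; S(2,2) = 0.8732
Terminal payoffs V(N, i) = max(S_T - K, 0):
  V(2,0) = 0.331087; V(2,1) = 0.030000; V(2,2) = 0.000000
Backward induction: V(k, i) = exp(-r*dt) * [p * V(k+1, i) + (1-p) * V(k+1, i+1)]; then take max(V_cont, immediate exercise) for American.
  V(1,0) = exp(-r*dt) * [p*0.331087 + (1-p)*0.030000] = 0.177177; exercise = 0.171522; V(1,0) = max -> 0.177177
  V(1,1) = exp(-r*dt) * [p*0.030000 + (1-p)*0.000000] = 0.014680; exercise = 0.000000; V(1,1) = max -> 0.014680
  V(0,0) = exp(-r*dt) * [p*0.177177 + (1-p)*0.014680] = 0.094119; exercise = 0.030000; V(0,0) = max -> 0.094119

Answer: Price = V(0,0) = 0.0941


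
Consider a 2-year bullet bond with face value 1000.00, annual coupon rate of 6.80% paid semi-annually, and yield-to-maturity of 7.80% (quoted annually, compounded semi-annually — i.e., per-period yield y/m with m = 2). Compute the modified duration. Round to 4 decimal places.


Answer: Modified duration = 1.8311

Derivation:
Coupon per period c = face * coupon_rate / m = 34.000000
Periods per year m = 2; per-period yield y/m = 0.039000
Number of cashflows N = 4
Cashflows (t years, CF_t, discount factor 1/(1+y/m)^(m*t), PV):
  t = 0.5000: CF_t = 34.000000, DF = 0.962464, PV = 32.723773
  t = 1.0000: CF_t = 34.000000, DF = 0.926337, PV = 31.495450
  t = 1.5000: CF_t = 34.000000, DF = 0.891566, PV = 30.313234
  t = 2.0000: CF_t = 1034.000000, DF = 0.858100, PV = 887.275212
Price P = sum_t PV_t = 981.807669
First compute Macaulay numerator sum_t t * PV_t:
  t * PV_t at t = 0.5000: 16.361886
  t * PV_t at t = 1.0000: 31.495450
  t * PV_t at t = 1.5000: 45.469851
  t * PV_t at t = 2.0000: 1774.550423
Macaulay duration D = 1867.877611 / 981.807669 = 1.902488
Modified duration = D / (1 + y/m) = 1.902488 / (1 + 0.039000) = 1.831076


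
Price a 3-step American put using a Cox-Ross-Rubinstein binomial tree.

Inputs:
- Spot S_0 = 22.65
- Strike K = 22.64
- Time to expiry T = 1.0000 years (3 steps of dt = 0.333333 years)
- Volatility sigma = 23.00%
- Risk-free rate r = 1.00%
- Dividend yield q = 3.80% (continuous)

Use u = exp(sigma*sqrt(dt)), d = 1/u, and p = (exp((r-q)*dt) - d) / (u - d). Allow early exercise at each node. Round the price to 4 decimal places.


Answer: Price = V(0,0) = 2.5105

Derivation:
dt = T/N = 0.333333
u = exp(sigma*sqrt(dt)) = 1.142011; d = 1/u = 0.875648
p = (exp((r-q)*dt) - d) / (u - d) = 0.431974
Discount per step: exp(-r*dt) = 0.996672
Stock lattice S(k, i) with i counting down-moves:
  k=0: S(0,0) = 22.6500
  k=1: S(1,0) = 25.8665; S(1,1) = 19.8334
  k=2: S(2,0) = 29.5399; S(2,1) = 22.6500; S(2,2) = 17.3671
  k=3: S(3,0) = 33.7349; S(3,1) = 25.8665; S(3,2) = 19.8334; S(3,3) = 15.2075
Terminal payoffs V(N, i) = max(K - S_T, 0):
  V(3,0) = 0.000000; V(3,1) = 0.000000; V(3,2) = 2.806562; V(3,3) = 7.432509
Backward induction: V(k, i) = exp(-r*dt) * [p * V(k+1, i) + (1-p) * V(k+1, i+1)]; then take max(V_cont, immediate exercise) for American.
  V(2,0) = exp(-r*dt) * [p*0.000000 + (1-p)*0.000000] = 0.000000; exercise = 0.000000; V(2,0) = max -> 0.000000
  V(2,1) = exp(-r*dt) * [p*0.000000 + (1-p)*2.806562] = 1.588895; exercise = 0.000000; V(2,1) = max -> 1.588895
  V(2,2) = exp(-r*dt) * [p*2.806562 + (1-p)*7.432509] = 5.416136; exercise = 5.272881; V(2,2) = max -> 5.416136
  V(1,0) = exp(-r*dt) * [p*0.000000 + (1-p)*1.588895] = 0.899530; exercise = 0.000000; V(1,0) = max -> 0.899530
  V(1,1) = exp(-r*dt) * [p*1.588895 + (1-p)*5.416136] = 3.750345; exercise = 2.806562; V(1,1) = max -> 3.750345
  V(0,0) = exp(-r*dt) * [p*0.899530 + (1-p)*3.750345] = 2.510485; exercise = 0.000000; V(0,0) = max -> 2.510485


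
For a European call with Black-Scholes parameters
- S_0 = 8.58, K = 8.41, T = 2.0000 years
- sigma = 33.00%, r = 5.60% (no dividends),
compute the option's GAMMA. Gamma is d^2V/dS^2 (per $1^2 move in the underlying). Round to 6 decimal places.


Answer: Gamma = 0.087203

Derivation:
d1 = 0.5162146050; d2 = 0.0495241294
phi(d1) = 0.3491766612; exp(-qT) = 1.0000000000; exp(-rT) = 0.8940442575
Gamma = exp(-qT) * phi(d1) / (S * sigma * sqrt(T)) = 1.0000000000 * 0.3491766612 / (8.5800 * 0.3300 * 1.4142135624) = 0.087203


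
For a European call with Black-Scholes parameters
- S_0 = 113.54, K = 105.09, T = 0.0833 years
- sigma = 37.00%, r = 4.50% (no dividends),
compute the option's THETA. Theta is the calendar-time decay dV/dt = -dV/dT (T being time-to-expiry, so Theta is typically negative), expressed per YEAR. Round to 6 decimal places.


Answer: Theta = -24.448113

Derivation:
d1 = 0.8127140012; d2 = 0.7059255655
phi(d1) = 0.2867368000; exp(-qT) = 1.0000000000; exp(-rT) = 0.9962585169
Theta = -S*exp(-qT)*phi(d1)*sigma/(2*sqrt(T)) - r*K*exp(-rT)*N(d2) + q*S*exp(-qT)*N(d1)
N(d1) = 0.7918089741; N(d2) = 0.7598827860; sqrt(T) = 0.2886173938
Term 1 = -113.5400 * 1.0000000000 * 0.2867368000 * 0.3700 / (2 * 0.2886173938) = -20.8680347744
Term 2 = -0.0450 * 105.0900 * 0.9962585169 * 0.7598827860 = -3.5800785810
Term 3 = 0 (no dividend yield, q = 0)
Theta = -20.8680347744 + (-3.5800785810) + (0.0000000000) = -24.448113


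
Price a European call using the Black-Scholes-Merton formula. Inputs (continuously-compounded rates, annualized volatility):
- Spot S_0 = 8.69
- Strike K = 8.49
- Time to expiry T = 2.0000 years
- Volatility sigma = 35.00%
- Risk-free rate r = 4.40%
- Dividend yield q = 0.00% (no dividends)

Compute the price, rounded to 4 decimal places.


Answer: Price = 2.1064

Derivation:
d1 = (ln(S/K) + (r - q + 0.5*sigma^2) * T) / (sigma * sqrt(T)) = 0.47231488
d2 = d1 - sigma * sqrt(T) = -0.02265987
exp(-rT) = 0.91576088; exp(-qT) = 1.00000000
C = S_0 * exp(-qT) * N(d1) - K * exp(-rT) * N(d2)
N(d1) = 0.68164898; N(d2) = 0.49096080
C = 8.6900 * 1.00000000 * 0.68164898 - 8.4900 * 0.91576088 * 0.49096080 = 2.1064


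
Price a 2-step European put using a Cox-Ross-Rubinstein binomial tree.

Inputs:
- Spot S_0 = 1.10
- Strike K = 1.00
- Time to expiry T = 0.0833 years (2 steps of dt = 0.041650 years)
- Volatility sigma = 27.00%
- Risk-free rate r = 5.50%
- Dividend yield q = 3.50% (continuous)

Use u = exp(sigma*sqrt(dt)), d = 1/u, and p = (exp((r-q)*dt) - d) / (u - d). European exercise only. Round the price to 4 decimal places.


Answer: Price = V(0,0) = 0.0038

Derivation:
dt = T/N = 0.041650
u = exp(sigma*sqrt(dt)) = 1.056649; d = 1/u = 0.946388
p = (exp((r-q)*dt) - d) / (u - d) = 0.493786
Discount per step: exp(-r*dt) = 0.997712
Stock lattice S(k, i) with i counting down-moves:
  k=0: S(0,0) = 1.1000
  k=1: S(1,0) = 1.1623; S(1,1) = 1.0410
  k=2: S(2,0) = 1.2282; S(2,1) = 1.1000; S(2,2) = 0.9852
Terminal payoffs V(N, i) = max(K - S_T, 0):
  V(2,0) = 0.000000; V(2,1) = 0.000000; V(2,2) = 0.014784
Backward induction: V(k, i) = exp(-r*dt) * [p * V(k+1, i) + (1-p) * V(k+1, i+1)].
  V(1,0) = exp(-r*dt) * [p*0.000000 + (1-p)*0.000000] = 0.000000
  V(1,1) = exp(-r*dt) * [p*0.000000 + (1-p)*0.014784] = 0.007467
  V(0,0) = exp(-r*dt) * [p*0.000000 + (1-p)*0.007467] = 0.003771


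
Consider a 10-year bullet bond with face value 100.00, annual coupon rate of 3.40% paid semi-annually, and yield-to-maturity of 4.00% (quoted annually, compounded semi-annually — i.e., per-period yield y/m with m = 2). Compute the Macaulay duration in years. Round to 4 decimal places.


Coupon per period c = face * coupon_rate / m = 1.700000
Periods per year m = 2; per-period yield y/m = 0.020000
Number of cashflows N = 20
Cashflows (t years, CF_t, discount factor 1/(1+y/m)^(m*t), PV):
  t = 0.5000: CF_t = 1.700000, DF = 0.980392, PV = 1.666667
  t = 1.0000: CF_t = 1.700000, DF = 0.961169, PV = 1.633987
  t = 1.5000: CF_t = 1.700000, DF = 0.942322, PV = 1.601948
  t = 2.0000: CF_t = 1.700000, DF = 0.923845, PV = 1.570537
  t = 2.5000: CF_t = 1.700000, DF = 0.905731, PV = 1.539742
  t = 3.0000: CF_t = 1.700000, DF = 0.887971, PV = 1.509551
  t = 3.5000: CF_t = 1.700000, DF = 0.870560, PV = 1.479952
  t = 4.0000: CF_t = 1.700000, DF = 0.853490, PV = 1.450934
  t = 4.5000: CF_t = 1.700000, DF = 0.836755, PV = 1.422484
  t = 5.0000: CF_t = 1.700000, DF = 0.820348, PV = 1.394592
  t = 5.5000: CF_t = 1.700000, DF = 0.804263, PV = 1.367247
  t = 6.0000: CF_t = 1.700000, DF = 0.788493, PV = 1.340438
  t = 6.5000: CF_t = 1.700000, DF = 0.773033, PV = 1.314155
  t = 7.0000: CF_t = 1.700000, DF = 0.757875, PV = 1.288388
  t = 7.5000: CF_t = 1.700000, DF = 0.743015, PV = 1.263125
  t = 8.0000: CF_t = 1.700000, DF = 0.728446, PV = 1.238358
  t = 8.5000: CF_t = 1.700000, DF = 0.714163, PV = 1.214076
  t = 9.0000: CF_t = 1.700000, DF = 0.700159, PV = 1.190271
  t = 9.5000: CF_t = 1.700000, DF = 0.686431, PV = 1.166932
  t = 10.0000: CF_t = 101.700000, DF = 0.672971, PV = 68.441185
Price P = sum_t PV_t = 95.094570
Macaulay numerator sum_t t * PV_t:
  t * PV_t at t = 0.5000: 0.833333
  t * PV_t at t = 1.0000: 1.633987
  t * PV_t at t = 1.5000: 2.402922
  t * PV_t at t = 2.0000: 3.141074
  t * PV_t at t = 2.5000: 3.849356
  t * PV_t at t = 3.0000: 4.528654
  t * PV_t at t = 3.5000: 5.179833
  t * PV_t at t = 4.0000: 5.803735
  t * PV_t at t = 4.5000: 6.401178
  t * PV_t at t = 5.0000: 6.972961
  t * PV_t at t = 5.5000: 7.519859
  t * PV_t at t = 6.0000: 8.042630
  t * PV_t at t = 6.5000: 8.542009
  t * PV_t at t = 7.0000: 9.018713
  t * PV_t at t = 7.5000: 9.473438
  t * PV_t at t = 8.0000: 9.906863
  t * PV_t at t = 8.5000: 10.319649
  t * PV_t at t = 9.0000: 10.712438
  t * PV_t at t = 9.5000: 11.085857
  t * PV_t at t = 10.0000: 684.411846
Macaulay duration D = (sum_t t * PV_t) / P = 809.780335 / 95.094570 = 8.515527

Answer: Macaulay duration = 8.5155 years


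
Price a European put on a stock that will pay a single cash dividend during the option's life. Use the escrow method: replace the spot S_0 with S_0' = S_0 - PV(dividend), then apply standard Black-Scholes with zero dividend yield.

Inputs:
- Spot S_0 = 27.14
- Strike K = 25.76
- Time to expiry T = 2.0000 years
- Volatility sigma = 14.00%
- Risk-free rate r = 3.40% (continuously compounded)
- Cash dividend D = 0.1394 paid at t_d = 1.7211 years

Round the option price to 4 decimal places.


Answer: Price = 0.8736

Derivation:
PV(D) = D * exp(-r * t_d) = 0.1394 * 0.94316183 = 0.13147676
S_0' = S_0 - PV(D) = 27.1400 - 0.13147676 = 27.00852324
d1 = (ln(S_0'/K) + (r + sigma^2/2)*T) / (sigma*sqrt(T)) = 0.68149735
d2 = d1 - sigma*sqrt(T) = 0.48350745
exp(-rT) = 0.93426047
N(-d1) = 0.24777842; N(-d2) = 0.31436774
P = K * exp(-rT) * N(-d2) - S_0' * N(-d1) = 25.7600 * 0.93426047 * 0.31436774 - 27.00852324 * 0.24777842 = 0.8736


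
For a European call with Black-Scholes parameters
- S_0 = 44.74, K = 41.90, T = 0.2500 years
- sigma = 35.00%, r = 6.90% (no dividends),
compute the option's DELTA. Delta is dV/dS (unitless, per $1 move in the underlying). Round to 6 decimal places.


Answer: Delta = 0.712542

Derivation:
d1 = 0.5608264522; d2 = 0.3858264522
phi(d1) = 0.3408878682; exp(-qT) = 1.0000000000; exp(-rT) = 0.9828979294
N(d1) = 0.7125420739
Delta = exp(-qT) * N(d1) = 1.0000000000 * 0.7125420739 = 0.712542


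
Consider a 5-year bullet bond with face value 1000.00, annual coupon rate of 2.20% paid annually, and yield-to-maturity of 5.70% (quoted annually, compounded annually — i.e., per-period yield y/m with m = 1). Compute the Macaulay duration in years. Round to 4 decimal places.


Coupon per period c = face * coupon_rate / m = 22.000000
Periods per year m = 1; per-period yield y/m = 0.057000
Number of cashflows N = 5
Cashflows (t years, CF_t, discount factor 1/(1+y/m)^(m*t), PV):
  t = 1.0000: CF_t = 22.000000, DF = 0.946074, PV = 20.813623
  t = 2.0000: CF_t = 22.000000, DF = 0.895056, PV = 19.691224
  t = 3.0000: CF_t = 22.000000, DF = 0.846789, PV = 18.629351
  t = 4.0000: CF_t = 22.000000, DF = 0.801125, PV = 17.624741
  t = 5.0000: CF_t = 1022.000000, DF = 0.757923, PV = 774.597265
Price P = sum_t PV_t = 851.356203
Macaulay numerator sum_t t * PV_t:
  t * PV_t at t = 1.0000: 20.813623
  t * PV_t at t = 2.0000: 39.382447
  t * PV_t at t = 3.0000: 55.888052
  t * PV_t at t = 4.0000: 70.498962
  t * PV_t at t = 5.0000: 3872.986325
Macaulay duration D = (sum_t t * PV_t) / P = 4059.569410 / 851.356203 = 4.768356

Answer: Macaulay duration = 4.7684 years


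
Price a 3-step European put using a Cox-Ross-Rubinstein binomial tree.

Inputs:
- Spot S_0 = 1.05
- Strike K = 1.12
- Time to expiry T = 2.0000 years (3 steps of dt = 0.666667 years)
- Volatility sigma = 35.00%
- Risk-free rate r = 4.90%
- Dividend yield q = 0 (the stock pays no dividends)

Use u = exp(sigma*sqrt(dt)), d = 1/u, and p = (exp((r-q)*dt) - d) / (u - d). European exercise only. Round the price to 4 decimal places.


Answer: Price = V(0,0) = 0.1984

Derivation:
dt = T/N = 0.666667
u = exp(sigma*sqrt(dt)) = 1.330791; d = 1/u = 0.751433
p = (exp((r-q)*dt) - d) / (u - d) = 0.486354
Discount per step: exp(-r*dt) = 0.967861
Stock lattice S(k, i) with i counting down-moves:
  k=0: S(0,0) = 1.0500
  k=1: S(1,0) = 1.3973; S(1,1) = 0.7890
  k=2: S(2,0) = 1.8596; S(2,1) = 1.0500; S(2,2) = 0.5929
  k=3: S(3,0) = 2.4747; S(3,1) = 1.3973; S(3,2) = 0.7890; S(3,3) = 0.4455
Terminal payoffs V(N, i) = max(K - S_T, 0):
  V(3,0) = 0.000000; V(3,1) = 0.000000; V(3,2) = 0.330996; V(3,3) = 0.674488
Backward induction: V(k, i) = exp(-r*dt) * [p * V(k+1, i) + (1-p) * V(k+1, i+1)].
  V(2,0) = exp(-r*dt) * [p*0.000000 + (1-p)*0.000000] = 0.000000
  V(2,1) = exp(-r*dt) * [p*0.000000 + (1-p)*0.330996] = 0.164551
  V(2,2) = exp(-r*dt) * [p*0.330996 + (1-p)*0.674488] = 0.491121
  V(1,0) = exp(-r*dt) * [p*0.000000 + (1-p)*0.164551] = 0.081804
  V(1,1) = exp(-r*dt) * [p*0.164551 + (1-p)*0.491121] = 0.321613
  V(0,0) = exp(-r*dt) * [p*0.081804 + (1-p)*0.321613] = 0.198393


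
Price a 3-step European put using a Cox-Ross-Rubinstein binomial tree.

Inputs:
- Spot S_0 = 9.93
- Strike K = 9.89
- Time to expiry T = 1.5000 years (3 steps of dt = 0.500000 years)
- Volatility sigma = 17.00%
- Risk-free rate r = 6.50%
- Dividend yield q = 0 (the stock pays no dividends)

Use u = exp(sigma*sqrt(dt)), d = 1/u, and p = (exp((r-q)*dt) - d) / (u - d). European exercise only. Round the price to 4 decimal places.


dt = T/N = 0.500000
u = exp(sigma*sqrt(dt)) = 1.127732; d = 1/u = 0.886736
p = (exp((r-q)*dt) - d) / (u - d) = 0.607057
Discount per step: exp(-r*dt) = 0.968022
Stock lattice S(k, i) with i counting down-moves:
  k=0: S(0,0) = 9.9300
  k=1: S(1,0) = 11.1984; S(1,1) = 8.8053
  k=2: S(2,0) = 12.6288; S(2,1) = 9.9300; S(2,2) = 7.8080
  k=3: S(3,0) = 14.2419; S(3,1) = 11.1984; S(3,2) = 8.8053; S(3,3) = 6.9236
Terminal payoffs V(N, i) = max(K - S_T, 0):
  V(3,0) = 0.000000; V(3,1) = 0.000000; V(3,2) = 1.084713; V(3,3) = 2.966399
Backward induction: V(k, i) = exp(-r*dt) * [p * V(k+1, i) + (1-p) * V(k+1, i+1)].
  V(2,0) = exp(-r*dt) * [p*0.000000 + (1-p)*0.000000] = 0.000000
  V(2,1) = exp(-r*dt) * [p*0.000000 + (1-p)*1.084713] = 0.412601
  V(2,2) = exp(-r*dt) * [p*1.084713 + (1-p)*2.966399] = 1.765779
  V(1,0) = exp(-r*dt) * [p*0.000000 + (1-p)*0.412601] = 0.156944
  V(1,1) = exp(-r*dt) * [p*0.412601 + (1-p)*1.765779] = 0.914126
  V(0,0) = exp(-r*dt) * [p*0.156944 + (1-p)*0.914126] = 0.439941

Answer: Price = V(0,0) = 0.4399


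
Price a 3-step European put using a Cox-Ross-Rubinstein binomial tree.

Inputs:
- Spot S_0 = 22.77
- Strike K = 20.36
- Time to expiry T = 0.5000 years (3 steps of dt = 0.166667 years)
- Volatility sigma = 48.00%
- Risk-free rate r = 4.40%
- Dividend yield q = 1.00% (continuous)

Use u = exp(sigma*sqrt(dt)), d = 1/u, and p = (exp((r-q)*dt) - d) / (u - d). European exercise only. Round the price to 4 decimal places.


dt = T/N = 0.166667
u = exp(sigma*sqrt(dt)) = 1.216477; d = 1/u = 0.822046
p = (exp((r-q)*dt) - d) / (u - d) = 0.465574
Discount per step: exp(-r*dt) = 0.992693
Stock lattice S(k, i) with i counting down-moves:
  k=0: S(0,0) = 22.7700
  k=1: S(1,0) = 27.6992; S(1,1) = 18.7180
  k=2: S(2,0) = 33.6954; S(2,1) = 22.7700; S(2,2) = 15.3870
  k=3: S(3,0) = 40.9897; S(3,1) = 27.6992; S(3,2) = 18.7180; S(3,3) = 12.6489
Terminal payoffs V(N, i) = max(K - S_T, 0):
  V(3,0) = 0.000000; V(3,1) = 0.000000; V(3,2) = 1.642017; V(3,3) = 7.711149
Backward induction: V(k, i) = exp(-r*dt) * [p * V(k+1, i) + (1-p) * V(k+1, i+1)].
  V(2,0) = exp(-r*dt) * [p*0.000000 + (1-p)*0.000000] = 0.000000
  V(2,1) = exp(-r*dt) * [p*0.000000 + (1-p)*1.642017] = 0.871125
  V(2,2) = exp(-r*dt) * [p*1.642017 + (1-p)*7.711149] = 4.849824
  V(1,0) = exp(-r*dt) * [p*0.000000 + (1-p)*0.871125] = 0.462151
  V(1,1) = exp(-r*dt) * [p*0.871125 + (1-p)*4.849824] = 2.975545
  V(0,0) = exp(-r*dt) * [p*0.462151 + (1-p)*2.975545] = 1.792184

Answer: Price = V(0,0) = 1.7922


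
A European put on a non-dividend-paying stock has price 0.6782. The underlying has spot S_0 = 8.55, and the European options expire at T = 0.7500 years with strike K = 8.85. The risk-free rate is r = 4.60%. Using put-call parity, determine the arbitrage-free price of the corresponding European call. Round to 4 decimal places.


Put-call parity: C - P = S_0 * exp(-qT) - K * exp(-rT).
S_0 * exp(-qT) = 8.5500 * 1.00000000 = 8.55000000
K * exp(-rT) = 8.8500 * 0.96608834 = 8.54988181
C = P + S*exp(-qT) - K*exp(-rT)
C = 0.6782 + 8.55000000 - 8.54988181 = 0.6783

Answer: Call price = 0.6783


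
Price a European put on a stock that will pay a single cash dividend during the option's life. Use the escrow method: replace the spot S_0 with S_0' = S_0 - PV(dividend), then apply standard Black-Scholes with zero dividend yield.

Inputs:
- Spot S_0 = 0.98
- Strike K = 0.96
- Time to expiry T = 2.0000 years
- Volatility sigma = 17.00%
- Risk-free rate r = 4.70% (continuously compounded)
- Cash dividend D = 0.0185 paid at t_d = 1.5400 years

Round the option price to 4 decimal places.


Answer: Price = 0.0504

Derivation:
PV(D) = D * exp(-r * t_d) = 0.0185 * 0.93017736 = 0.01720828
S_0' = S_0 - PV(D) = 0.9800 - 0.01720828 = 0.96279172
d1 = (ln(S_0'/K) + (r + sigma^2/2)*T) / (sigma*sqrt(T)) = 0.52327491
d2 = d1 - sigma*sqrt(T) = 0.28285860
exp(-rT) = 0.91028276
N(-d1) = 0.30039148; N(-d2) = 0.38864261
P = K * exp(-rT) * N(-d2) - S_0' * N(-d1) = 0.9600 * 0.91028276 * 0.38864261 - 0.96279172 * 0.30039148 = 0.0504


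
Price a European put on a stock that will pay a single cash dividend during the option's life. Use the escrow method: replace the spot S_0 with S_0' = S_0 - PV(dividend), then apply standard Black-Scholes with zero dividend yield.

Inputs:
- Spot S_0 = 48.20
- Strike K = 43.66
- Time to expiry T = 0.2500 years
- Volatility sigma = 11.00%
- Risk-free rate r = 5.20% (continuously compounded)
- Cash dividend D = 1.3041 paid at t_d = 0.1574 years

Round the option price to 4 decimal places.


Answer: Price = 0.0660

Derivation:
PV(D) = D * exp(-r * t_d) = 1.3041 * 0.99184860 = 1.29346976
S_0' = S_0 - PV(D) = 48.2000 - 1.29346976 = 46.90653024
d1 = (ln(S_0'/K) + (r + sigma^2/2)*T) / (sigma*sqrt(T)) = 1.56794640
d2 = d1 - sigma*sqrt(T) = 1.51294640
exp(-rT) = 0.98708414
N(-d1) = 0.05844682; N(-d2) = 0.06514664
P = K * exp(-rT) * N(-d2) - S_0' * N(-d1) = 43.6600 * 0.98708414 * 0.06514664 - 46.90653024 * 0.05844682 = 0.0660


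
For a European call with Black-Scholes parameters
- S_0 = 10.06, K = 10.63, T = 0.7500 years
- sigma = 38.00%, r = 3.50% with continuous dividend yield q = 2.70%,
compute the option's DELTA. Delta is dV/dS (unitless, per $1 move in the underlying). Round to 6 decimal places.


Answer: Delta = 0.495960

Derivation:
d1 = 0.0153057754; d2 = -0.3137838781
phi(d1) = 0.3988955537; exp(-qT) = 0.9799536543; exp(-rT) = 0.9740915363
N(d1) = 0.5061058825
Delta = exp(-qT) * N(d1) = 0.9799536543 * 0.5061058825 = 0.495960


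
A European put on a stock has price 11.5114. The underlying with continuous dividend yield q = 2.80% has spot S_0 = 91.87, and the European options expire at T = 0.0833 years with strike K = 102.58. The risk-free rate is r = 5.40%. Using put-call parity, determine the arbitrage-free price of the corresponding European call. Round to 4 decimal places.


Put-call parity: C - P = S_0 * exp(-qT) - K * exp(-rT).
S_0 * exp(-qT) = 91.8700 * 0.99767032 = 91.65597211
K * exp(-rT) = 102.5800 * 0.99551190 = 102.11961088
C = P + S*exp(-qT) - K*exp(-rT)
C = 11.5114 + 91.65597211 - 102.11961088 = 1.0478

Answer: Call price = 1.0478


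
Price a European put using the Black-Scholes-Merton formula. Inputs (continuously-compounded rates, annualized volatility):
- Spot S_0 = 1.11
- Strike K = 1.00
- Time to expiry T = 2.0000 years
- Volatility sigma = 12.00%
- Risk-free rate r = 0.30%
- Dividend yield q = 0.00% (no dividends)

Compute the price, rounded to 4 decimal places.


Answer: Price = 0.0276

Derivation:
d1 = (ln(S/K) + (r - q + 0.5*sigma^2) * T) / (sigma * sqrt(T)) = 0.73515544
d2 = d1 - sigma * sqrt(T) = 0.56544981
exp(-rT) = 0.99401796; exp(-qT) = 1.00000000
P = K * exp(-rT) * N(-d2) - S_0 * exp(-qT) * N(-d1)
N(-d1) = 0.23112242; N(-d2) = 0.28588393
P = 1.0000 * 0.99401796 * 0.28588393 - 1.1100 * 1.00000000 * 0.23112242 = 0.0276


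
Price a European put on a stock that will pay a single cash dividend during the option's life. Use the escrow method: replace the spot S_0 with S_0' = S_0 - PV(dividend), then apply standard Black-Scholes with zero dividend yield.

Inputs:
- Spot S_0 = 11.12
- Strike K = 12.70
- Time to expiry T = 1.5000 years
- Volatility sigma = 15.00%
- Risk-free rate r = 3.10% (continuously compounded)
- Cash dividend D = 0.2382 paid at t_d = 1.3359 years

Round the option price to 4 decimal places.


Answer: Price = 1.5966

Derivation:
PV(D) = D * exp(-r * t_d) = 0.2382 * 0.95943290 = 0.22853692
S_0' = S_0 - PV(D) = 11.1200 - 0.22853692 = 10.89146308
d1 = (ln(S_0'/K) + (r + sigma^2/2)*T) / (sigma*sqrt(T)) = -0.49124634
d2 = d1 - sigma*sqrt(T) = -0.67495807
exp(-rT) = 0.95456456
N(-d1) = 0.68837388; N(-d2) = 0.75014880
P = K * exp(-rT) * N(-d2) - S_0' * N(-d1) = 12.7000 * 0.95456456 * 0.75014880 - 10.89146308 * 0.68837388 = 1.5966


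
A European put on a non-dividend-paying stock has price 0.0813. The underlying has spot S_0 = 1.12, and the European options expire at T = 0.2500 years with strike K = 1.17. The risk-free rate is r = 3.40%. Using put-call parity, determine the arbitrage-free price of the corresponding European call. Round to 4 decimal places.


Put-call parity: C - P = S_0 * exp(-qT) - K * exp(-rT).
S_0 * exp(-qT) = 1.1200 * 1.00000000 = 1.12000000
K * exp(-rT) = 1.1700 * 0.99153602 = 1.16009715
C = P + S*exp(-qT) - K*exp(-rT)
C = 0.0813 + 1.12000000 - 1.16009715 = 0.0412

Answer: Call price = 0.0412


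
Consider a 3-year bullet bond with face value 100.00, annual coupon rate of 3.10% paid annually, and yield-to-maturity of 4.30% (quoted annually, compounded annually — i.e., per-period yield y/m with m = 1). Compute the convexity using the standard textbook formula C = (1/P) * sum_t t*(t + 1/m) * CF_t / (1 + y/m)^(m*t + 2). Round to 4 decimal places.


Coupon per period c = face * coupon_rate / m = 3.100000
Periods per year m = 1; per-period yield y/m = 0.043000
Number of cashflows N = 3
Cashflows (t years, CF_t, discount factor 1/(1+y/m)^(m*t), PV):
  t = 1.0000: CF_t = 3.100000, DF = 0.958773, PV = 2.972196
  t = 2.0000: CF_t = 3.100000, DF = 0.919245, PV = 2.849660
  t = 3.0000: CF_t = 103.100000, DF = 0.881347, PV = 90.866906
Price P = sum_t PV_t = 96.688762
Convexity numerator sum_t t*(t + 1/m) * CF_t / (1+y/m)^(m*t + 2):
  t = 1.0000: term = 5.464353
  t = 2.0000: term = 15.717219
  t = 3.0000: term = 1002.347633
Convexity = (1/P) * sum = 1023.529206 / 96.688762 = 10.585814

Answer: Convexity = 10.5858


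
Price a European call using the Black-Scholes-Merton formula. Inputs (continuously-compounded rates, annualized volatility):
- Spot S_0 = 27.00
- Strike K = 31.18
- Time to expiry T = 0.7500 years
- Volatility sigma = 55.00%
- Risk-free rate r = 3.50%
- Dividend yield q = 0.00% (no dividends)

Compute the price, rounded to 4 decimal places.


Answer: Price = 3.8745

Derivation:
d1 = (ln(S/K) + (r - q + 0.5*sigma^2) * T) / (sigma * sqrt(T)) = -0.00892793
d2 = d1 - sigma * sqrt(T) = -0.48524190
exp(-rT) = 0.97409154; exp(-qT) = 1.00000000
C = S_0 * exp(-qT) * N(d1) - K * exp(-rT) * N(d2)
N(d1) = 0.49643832; N(d2) = 0.31375238
C = 27.0000 * 1.00000000 * 0.49643832 - 31.1800 * 0.97409154 * 0.31375238 = 3.8745


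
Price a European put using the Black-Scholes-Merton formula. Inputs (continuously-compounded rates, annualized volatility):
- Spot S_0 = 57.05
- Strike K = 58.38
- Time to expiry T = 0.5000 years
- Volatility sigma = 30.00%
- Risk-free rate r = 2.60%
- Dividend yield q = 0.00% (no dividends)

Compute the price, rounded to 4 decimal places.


Answer: Price = 5.1367

Derivation:
d1 = (ln(S/K) + (r - q + 0.5*sigma^2) * T) / (sigma * sqrt(T)) = 0.05871207
d2 = d1 - sigma * sqrt(T) = -0.15341996
exp(-rT) = 0.98708414; exp(-qT) = 1.00000000
P = K * exp(-rT) * N(-d2) - S_0 * exp(-qT) * N(-d1)
N(-d1) = 0.47659072; N(-d2) = 0.56096645
P = 58.3800 * 0.98708414 * 0.56096645 - 57.0500 * 1.00000000 * 0.47659072 = 5.1367


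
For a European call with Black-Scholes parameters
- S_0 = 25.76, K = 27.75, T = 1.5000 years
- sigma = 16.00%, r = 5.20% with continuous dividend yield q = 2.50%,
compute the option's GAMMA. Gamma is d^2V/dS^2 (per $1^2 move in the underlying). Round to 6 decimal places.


d1 = -0.0750816522; d2 = -0.2710408316
phi(d1) = 0.3978193941; exp(-qT) = 0.9631944177; exp(-rT) = 0.9249644265
Gamma = exp(-qT) * phi(d1) / (S * sigma * sqrt(T)) = 0.9631944177 * 0.3978193941 / (25.7600 * 0.1600 * 1.2247448714) = 0.075908

Answer: Gamma = 0.075908


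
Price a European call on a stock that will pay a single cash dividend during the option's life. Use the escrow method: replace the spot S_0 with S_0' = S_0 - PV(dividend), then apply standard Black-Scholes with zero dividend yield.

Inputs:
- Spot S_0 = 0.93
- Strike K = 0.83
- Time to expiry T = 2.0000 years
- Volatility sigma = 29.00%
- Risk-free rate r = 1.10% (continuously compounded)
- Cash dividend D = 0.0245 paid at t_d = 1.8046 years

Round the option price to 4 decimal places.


Answer: Price = 0.1915

Derivation:
PV(D) = D * exp(-r * t_d) = 0.0245 * 0.98034513 = 0.02401846
S_0' = S_0 - PV(D) = 0.9300 - 0.02401846 = 0.90598154
d1 = (ln(S_0'/K) + (r + sigma^2/2)*T) / (sigma*sqrt(T)) = 0.47228207
d2 = d1 - sigma*sqrt(T) = 0.06216013
exp(-rT) = 0.97824024
N(d1) = 0.68163727; N(d2) = 0.52478235
C = S_0' * N(d1) - K * exp(-rT) * N(d2) = 0.90598154 * 0.68163727 - 0.8300 * 0.97824024 * 0.52478235 = 0.1915


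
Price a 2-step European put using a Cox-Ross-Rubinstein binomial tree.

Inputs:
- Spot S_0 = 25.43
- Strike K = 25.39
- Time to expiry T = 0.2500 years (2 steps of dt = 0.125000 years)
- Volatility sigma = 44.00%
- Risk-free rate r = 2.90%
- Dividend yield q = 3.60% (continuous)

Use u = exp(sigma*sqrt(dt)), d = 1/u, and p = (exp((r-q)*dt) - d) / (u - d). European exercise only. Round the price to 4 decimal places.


Answer: Price = V(0,0) = 1.9685

Derivation:
dt = T/N = 0.125000
u = exp(sigma*sqrt(dt)) = 1.168316; d = 1/u = 0.855933
p = (exp((r-q)*dt) - d) / (u - d) = 0.458388
Discount per step: exp(-r*dt) = 0.996382
Stock lattice S(k, i) with i counting down-moves:
  k=0: S(0,0) = 25.4300
  k=1: S(1,0) = 29.7103; S(1,1) = 21.7664
  k=2: S(2,0) = 34.7110; S(2,1) = 25.4300; S(2,2) = 18.6305
Terminal payoffs V(N, i) = max(K - S_T, 0):
  V(2,0) = 0.000000; V(2,1) = 0.000000; V(2,2) = 6.759452
Backward induction: V(k, i) = exp(-r*dt) * [p * V(k+1, i) + (1-p) * V(k+1, i+1)].
  V(1,0) = exp(-r*dt) * [p*0.000000 + (1-p)*0.000000] = 0.000000
  V(1,1) = exp(-r*dt) * [p*0.000000 + (1-p)*6.759452] = 3.647756
  V(0,0) = exp(-r*dt) * [p*0.000000 + (1-p)*3.647756] = 1.968521


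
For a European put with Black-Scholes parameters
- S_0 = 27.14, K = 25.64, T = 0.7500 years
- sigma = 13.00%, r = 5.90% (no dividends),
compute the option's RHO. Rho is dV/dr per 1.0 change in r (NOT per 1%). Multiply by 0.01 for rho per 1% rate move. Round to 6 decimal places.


Answer: Rho = -3.678838

Derivation:
d1 = 0.9543379877; d2 = 0.8417546853
phi(d1) = 0.2530118305; exp(-qT) = 1.0000000000; exp(-rT) = 0.9567147489
N(-d2) = 0.1999626407
Rho = -K*T*exp(-rT)*N(-d2) = -25.6400 * 0.7500 * 0.9567147489 * 0.1999626407 = -3.678838


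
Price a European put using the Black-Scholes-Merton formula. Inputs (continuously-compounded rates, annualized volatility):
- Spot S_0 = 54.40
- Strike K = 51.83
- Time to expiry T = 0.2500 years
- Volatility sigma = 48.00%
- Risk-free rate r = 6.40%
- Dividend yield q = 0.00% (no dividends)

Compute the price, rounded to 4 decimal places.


Answer: Price = 3.5169

Derivation:
d1 = (ln(S/K) + (r - q + 0.5*sigma^2) * T) / (sigma * sqrt(T)) = 0.38831259
d2 = d1 - sigma * sqrt(T) = 0.14831259
exp(-rT) = 0.98412732; exp(-qT) = 1.00000000
P = K * exp(-rT) * N(-d2) - S_0 * exp(-qT) * N(-d1)
N(-d1) = 0.34889236; N(-d2) = 0.44104804
P = 51.8300 * 0.98412732 * 0.44104804 - 54.4000 * 1.00000000 * 0.34889236 = 3.5169


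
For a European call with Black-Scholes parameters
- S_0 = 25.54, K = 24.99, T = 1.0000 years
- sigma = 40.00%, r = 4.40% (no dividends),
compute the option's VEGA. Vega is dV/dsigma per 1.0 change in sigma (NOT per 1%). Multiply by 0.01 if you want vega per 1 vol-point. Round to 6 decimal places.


d1 = 0.3644252644; d2 = -0.0355747356
phi(d1) = 0.3733117491; exp(-qT) = 1.0000000000; exp(-rT) = 0.9569539575
Vega = S * exp(-qT) * phi(d1) * sqrt(T) = 25.5400 * 1.0000000000 * 0.3733117491 * 1.0000000000 = 9.534382

Answer: Vega = 9.534382


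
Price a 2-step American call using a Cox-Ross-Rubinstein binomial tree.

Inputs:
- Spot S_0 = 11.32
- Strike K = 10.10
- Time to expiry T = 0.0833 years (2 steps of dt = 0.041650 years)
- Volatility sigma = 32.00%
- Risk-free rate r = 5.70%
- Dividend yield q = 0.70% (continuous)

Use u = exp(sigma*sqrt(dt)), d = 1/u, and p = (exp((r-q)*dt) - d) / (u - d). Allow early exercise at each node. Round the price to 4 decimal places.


dt = T/N = 0.041650
u = exp(sigma*sqrt(dt)) = 1.067486; d = 1/u = 0.936780
p = (exp((r-q)*dt) - d) / (u - d) = 0.499628
Discount per step: exp(-r*dt) = 0.997629
Stock lattice S(k, i) with i counting down-moves:
  k=0: S(0,0) = 11.3200
  k=1: S(1,0) = 12.0839; S(1,1) = 10.6044
  k=2: S(2,0) = 12.8994; S(2,1) = 11.3200; S(2,2) = 9.9339
Terminal payoffs V(N, i) = max(S_T - K, 0):
  V(2,0) = 2.799446; V(2,1) = 1.220000; V(2,2) = 0.000000
Backward induction: V(k, i) = exp(-r*dt) * [p * V(k+1, i) + (1-p) * V(k+1, i+1)]; then take max(V_cont, immediate exercise) for American.
  V(1,0) = exp(-r*dt) * [p*2.799446 + (1-p)*1.220000] = 2.004372; exercise = 1.983945; V(1,0) = max -> 2.004372
  V(1,1) = exp(-r*dt) * [p*1.220000 + (1-p)*0.000000] = 0.608101; exercise = 0.504351; V(1,1) = max -> 0.608101
  V(0,0) = exp(-r*dt) * [p*2.004372 + (1-p)*0.608101] = 1.302622; exercise = 1.220000; V(0,0) = max -> 1.302622

Answer: Price = V(0,0) = 1.3026


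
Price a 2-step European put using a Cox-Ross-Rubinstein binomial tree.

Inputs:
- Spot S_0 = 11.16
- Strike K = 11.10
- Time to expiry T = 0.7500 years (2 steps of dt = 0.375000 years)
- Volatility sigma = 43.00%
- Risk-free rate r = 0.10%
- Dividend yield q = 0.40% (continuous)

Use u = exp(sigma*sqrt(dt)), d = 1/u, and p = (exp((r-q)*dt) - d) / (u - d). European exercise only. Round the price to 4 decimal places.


Answer: Price = V(0,0) = 1.4514

Derivation:
dt = T/N = 0.375000
u = exp(sigma*sqrt(dt)) = 1.301243; d = 1/u = 0.768496
p = (exp((r-q)*dt) - d) / (u - d) = 0.432437
Discount per step: exp(-r*dt) = 0.999625
Stock lattice S(k, i) with i counting down-moves:
  k=0: S(0,0) = 11.1600
  k=1: S(1,0) = 14.5219; S(1,1) = 8.5764
  k=2: S(2,0) = 18.8965; S(2,1) = 11.1600; S(2,2) = 6.5909
Terminal payoffs V(N, i) = max(K - S_T, 0):
  V(2,0) = 0.000000; V(2,1) = 0.000000; V(2,2) = 4.509062
Backward induction: V(k, i) = exp(-r*dt) * [p * V(k+1, i) + (1-p) * V(k+1, i+1)].
  V(1,0) = exp(-r*dt) * [p*0.000000 + (1-p)*0.000000] = 0.000000
  V(1,1) = exp(-r*dt) * [p*0.000000 + (1-p)*4.509062] = 2.558216
  V(0,0) = exp(-r*dt) * [p*0.000000 + (1-p)*2.558216] = 1.451404


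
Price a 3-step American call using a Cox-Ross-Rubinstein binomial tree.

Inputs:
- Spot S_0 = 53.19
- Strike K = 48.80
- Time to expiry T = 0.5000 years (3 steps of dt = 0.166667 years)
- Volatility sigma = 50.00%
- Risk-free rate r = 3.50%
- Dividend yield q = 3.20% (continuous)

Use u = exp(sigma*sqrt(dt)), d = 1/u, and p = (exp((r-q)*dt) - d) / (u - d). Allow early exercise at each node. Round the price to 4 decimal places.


dt = T/N = 0.166667
u = exp(sigma*sqrt(dt)) = 1.226450; d = 1/u = 0.815361
p = (exp((r-q)*dt) - d) / (u - d) = 0.450362
Discount per step: exp(-r*dt) = 0.994184
Stock lattice S(k, i) with i counting down-moves:
  k=0: S(0,0) = 53.1900
  k=1: S(1,0) = 65.2349; S(1,1) = 43.3691
  k=2: S(2,0) = 80.0074; S(2,1) = 53.1900; S(2,2) = 35.3614
  k=3: S(3,0) = 98.1251; S(3,1) = 65.2349; S(3,2) = 43.3691; S(3,3) = 28.8323
Terminal payoffs V(N, i) = max(S_T - K, 0):
  V(3,0) = 49.325066; V(3,1) = 16.434897; V(3,2) = 0.000000; V(3,3) = 0.000000
Backward induction: V(k, i) = exp(-r*dt) * [p * V(k+1, i) + (1-p) * V(k+1, i+1)]; then take max(V_cont, immediate exercise) for American.
  V(2,0) = exp(-r*dt) * [p*49.325066 + (1-p)*16.434897] = 31.065633; exercise = 31.207366; V(2,0) = max -> 31.207366
  V(2,1) = exp(-r*dt) * [p*16.434897 + (1-p)*0.000000] = 7.358602; exercise = 4.390000; V(2,1) = max -> 7.358602
  V(2,2) = exp(-r*dt) * [p*0.000000 + (1-p)*0.000000] = 0.000000; exercise = 0.000000; V(2,2) = max -> 0.000000
  V(1,0) = exp(-r*dt) * [p*31.207366 + (1-p)*7.358602] = 17.993908; exercise = 16.434897; V(1,0) = max -> 17.993908
  V(1,1) = exp(-r*dt) * [p*7.358602 + (1-p)*0.000000] = 3.294759; exercise = 0.000000; V(1,1) = max -> 3.294759
  V(0,0) = exp(-r*dt) * [p*17.993908 + (1-p)*3.294759] = 9.857030; exercise = 4.390000; V(0,0) = max -> 9.857030

Answer: Price = V(0,0) = 9.8570


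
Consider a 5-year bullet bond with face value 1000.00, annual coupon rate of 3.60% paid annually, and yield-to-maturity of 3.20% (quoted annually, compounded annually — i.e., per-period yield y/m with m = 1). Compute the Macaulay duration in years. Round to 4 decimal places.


Coupon per period c = face * coupon_rate / m = 36.000000
Periods per year m = 1; per-period yield y/m = 0.032000
Number of cashflows N = 5
Cashflows (t years, CF_t, discount factor 1/(1+y/m)^(m*t), PV):
  t = 1.0000: CF_t = 36.000000, DF = 0.968992, PV = 34.883721
  t = 2.0000: CF_t = 36.000000, DF = 0.938946, PV = 33.802055
  t = 3.0000: CF_t = 36.000000, DF = 0.909831, PV = 32.753929
  t = 4.0000: CF_t = 36.000000, DF = 0.881620, PV = 31.738304
  t = 5.0000: CF_t = 1036.000000, DF = 0.854283, PV = 885.036677
Price P = sum_t PV_t = 1018.214687
Macaulay numerator sum_t t * PV_t:
  t * PV_t at t = 1.0000: 34.883721
  t * PV_t at t = 2.0000: 67.604110
  t * PV_t at t = 3.0000: 98.261788
  t * PV_t at t = 4.0000: 126.953215
  t * PV_t at t = 5.0000: 4425.183387
Macaulay duration D = (sum_t t * PV_t) / P = 4752.886221 / 1018.214687 = 4.667863

Answer: Macaulay duration = 4.6679 years


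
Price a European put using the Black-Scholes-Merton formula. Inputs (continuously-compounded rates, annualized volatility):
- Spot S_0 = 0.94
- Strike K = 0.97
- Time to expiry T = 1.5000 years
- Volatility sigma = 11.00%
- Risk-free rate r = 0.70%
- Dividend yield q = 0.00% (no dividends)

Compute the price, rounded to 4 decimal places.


d1 = (ln(S/K) + (r - q + 0.5*sigma^2) * T) / (sigma * sqrt(T)) = -0.08789360
d2 = d1 - sigma * sqrt(T) = -0.22261554
exp(-rT) = 0.98955493; exp(-qT) = 1.00000000
P = K * exp(-rT) * N(-d2) - S_0 * exp(-qT) * N(-d1)
N(-d1) = 0.53501938; N(-d2) = 0.58808263
P = 0.9700 * 0.98955493 * 0.58808263 - 0.9400 * 1.00000000 * 0.53501938 = 0.0616

Answer: Price = 0.0616


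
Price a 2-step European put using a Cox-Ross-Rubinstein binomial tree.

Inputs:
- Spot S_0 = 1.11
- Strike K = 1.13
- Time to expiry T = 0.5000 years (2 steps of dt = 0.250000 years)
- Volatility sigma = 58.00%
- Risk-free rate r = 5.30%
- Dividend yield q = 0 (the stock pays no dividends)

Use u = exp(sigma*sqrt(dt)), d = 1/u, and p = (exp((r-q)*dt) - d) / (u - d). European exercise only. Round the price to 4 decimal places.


dt = T/N = 0.250000
u = exp(sigma*sqrt(dt)) = 1.336427; d = 1/u = 0.748264
p = (exp((r-q)*dt) - d) / (u - d) = 0.450682
Discount per step: exp(-r*dt) = 0.986837
Stock lattice S(k, i) with i counting down-moves:
  k=0: S(0,0) = 1.1100
  k=1: S(1,0) = 1.4834; S(1,1) = 0.8306
  k=2: S(2,0) = 1.9825; S(2,1) = 1.1100; S(2,2) = 0.6215
Terminal payoffs V(N, i) = max(K - S_T, 0):
  V(2,0) = 0.000000; V(2,1) = 0.020000; V(2,2) = 0.508513
Backward induction: V(k, i) = exp(-r*dt) * [p * V(k+1, i) + (1-p) * V(k+1, i+1)].
  V(1,0) = exp(-r*dt) * [p*0.000000 + (1-p)*0.020000] = 0.010842
  V(1,1) = exp(-r*dt) * [p*0.020000 + (1-p)*0.508513] = 0.284554
  V(0,0) = exp(-r*dt) * [p*0.010842 + (1-p)*0.284554] = 0.159075

Answer: Price = V(0,0) = 0.1591
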